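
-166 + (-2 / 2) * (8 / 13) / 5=-10798 / 65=-166.12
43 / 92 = 0.47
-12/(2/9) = -54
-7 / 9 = -0.78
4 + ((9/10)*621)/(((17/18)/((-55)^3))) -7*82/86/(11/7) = -791691213564/8041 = -98456810.54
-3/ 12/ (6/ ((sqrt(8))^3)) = -2 * sqrt(2)/ 3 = -0.94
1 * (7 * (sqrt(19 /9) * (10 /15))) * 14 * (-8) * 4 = -6272 * sqrt(19) /9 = -3037.67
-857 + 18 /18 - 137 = -993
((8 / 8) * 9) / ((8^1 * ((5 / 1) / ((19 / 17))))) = 171 / 680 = 0.25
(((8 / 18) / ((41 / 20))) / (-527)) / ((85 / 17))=-16 / 194463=-0.00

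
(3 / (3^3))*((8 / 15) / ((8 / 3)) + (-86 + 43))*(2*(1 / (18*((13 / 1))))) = -214 / 5265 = -0.04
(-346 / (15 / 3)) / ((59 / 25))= -1730 / 59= -29.32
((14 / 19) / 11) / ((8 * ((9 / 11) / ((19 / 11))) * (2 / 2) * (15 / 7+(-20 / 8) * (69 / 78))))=-637 / 2475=-0.26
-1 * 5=-5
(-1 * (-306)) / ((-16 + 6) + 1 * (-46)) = -153 / 28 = -5.46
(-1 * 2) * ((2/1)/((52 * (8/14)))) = -7/52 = -0.13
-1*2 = -2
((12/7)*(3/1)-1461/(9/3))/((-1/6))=20238/7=2891.14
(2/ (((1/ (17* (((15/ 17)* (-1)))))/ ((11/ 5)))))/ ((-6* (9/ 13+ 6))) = 143/ 87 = 1.64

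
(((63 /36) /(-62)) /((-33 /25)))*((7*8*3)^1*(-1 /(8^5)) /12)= -1225 /134086656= -0.00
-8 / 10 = -0.80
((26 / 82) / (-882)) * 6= -0.00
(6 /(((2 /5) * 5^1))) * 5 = 15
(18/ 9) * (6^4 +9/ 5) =2595.60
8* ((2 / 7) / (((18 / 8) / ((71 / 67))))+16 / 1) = 544832 / 4221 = 129.08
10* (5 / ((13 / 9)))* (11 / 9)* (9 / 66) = 75 / 13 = 5.77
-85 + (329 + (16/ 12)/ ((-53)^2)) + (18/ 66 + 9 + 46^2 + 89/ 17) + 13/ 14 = 52406621783/ 22061886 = 2375.44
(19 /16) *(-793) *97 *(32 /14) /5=-41757.11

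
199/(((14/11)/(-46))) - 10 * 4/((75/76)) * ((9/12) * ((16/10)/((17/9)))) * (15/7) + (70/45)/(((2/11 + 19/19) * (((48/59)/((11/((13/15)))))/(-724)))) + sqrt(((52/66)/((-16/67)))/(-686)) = -22114.59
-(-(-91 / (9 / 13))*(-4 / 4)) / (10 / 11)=144.59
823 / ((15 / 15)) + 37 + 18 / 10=4309 / 5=861.80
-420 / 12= -35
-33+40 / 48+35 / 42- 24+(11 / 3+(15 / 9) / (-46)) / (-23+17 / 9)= -1455349 / 26220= -55.51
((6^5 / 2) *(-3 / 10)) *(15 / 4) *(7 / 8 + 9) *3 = -518319 / 4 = -129579.75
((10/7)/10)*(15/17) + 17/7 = 304/119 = 2.55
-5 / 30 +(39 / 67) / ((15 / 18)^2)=0.67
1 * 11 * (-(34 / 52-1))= 99 / 26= 3.81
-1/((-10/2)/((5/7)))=1/7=0.14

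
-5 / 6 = -0.83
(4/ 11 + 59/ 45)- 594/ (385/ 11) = -53003/ 3465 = -15.30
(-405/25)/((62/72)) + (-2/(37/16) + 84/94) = -5063174/269545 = -18.78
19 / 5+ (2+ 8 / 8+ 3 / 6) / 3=149 / 30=4.97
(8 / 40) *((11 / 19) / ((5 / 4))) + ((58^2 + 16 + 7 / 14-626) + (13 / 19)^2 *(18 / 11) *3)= 547380667 / 198550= 2756.89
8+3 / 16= 131 / 16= 8.19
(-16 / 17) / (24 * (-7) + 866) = -8 / 5933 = -0.00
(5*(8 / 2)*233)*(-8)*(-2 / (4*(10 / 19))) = 35416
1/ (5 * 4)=1/ 20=0.05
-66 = -66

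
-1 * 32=-32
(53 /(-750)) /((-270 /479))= 25387 /202500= 0.13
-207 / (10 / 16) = -331.20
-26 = -26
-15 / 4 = -3.75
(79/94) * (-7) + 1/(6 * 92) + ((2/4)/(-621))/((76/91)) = -6523907/1109106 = -5.88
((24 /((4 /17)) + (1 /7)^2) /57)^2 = 24990001 /7800849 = 3.20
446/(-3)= -148.67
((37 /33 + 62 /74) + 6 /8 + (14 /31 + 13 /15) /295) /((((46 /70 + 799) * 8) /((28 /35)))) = 4241898073 /12500610698400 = 0.00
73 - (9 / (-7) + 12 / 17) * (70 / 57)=23809 / 323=73.71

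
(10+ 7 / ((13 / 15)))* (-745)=-175075 / 13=-13467.31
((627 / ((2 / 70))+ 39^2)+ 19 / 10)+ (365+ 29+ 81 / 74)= 4414654 / 185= 23862.99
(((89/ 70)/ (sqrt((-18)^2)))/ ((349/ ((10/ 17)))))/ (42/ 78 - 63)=-1157/ 607017096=-0.00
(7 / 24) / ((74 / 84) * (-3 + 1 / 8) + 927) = 98 / 310621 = 0.00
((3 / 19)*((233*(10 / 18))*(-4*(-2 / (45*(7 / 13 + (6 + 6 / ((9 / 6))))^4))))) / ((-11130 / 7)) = -26618852 / 143670221853435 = -0.00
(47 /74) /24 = 47 /1776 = 0.03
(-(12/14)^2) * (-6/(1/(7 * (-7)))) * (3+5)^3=-110592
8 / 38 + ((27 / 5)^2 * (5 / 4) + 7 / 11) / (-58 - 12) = -93421 / 292600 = -0.32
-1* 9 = -9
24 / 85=0.28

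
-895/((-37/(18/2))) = 8055/37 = 217.70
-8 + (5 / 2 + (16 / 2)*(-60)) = -971 / 2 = -485.50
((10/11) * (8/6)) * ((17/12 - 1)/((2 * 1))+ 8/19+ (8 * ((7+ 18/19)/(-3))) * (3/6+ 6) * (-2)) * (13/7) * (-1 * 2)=-1818830/1463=-1243.22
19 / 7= 2.71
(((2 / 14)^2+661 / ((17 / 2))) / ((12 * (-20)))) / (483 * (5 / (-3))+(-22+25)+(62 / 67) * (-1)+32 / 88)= 9550783 / 23650056192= 0.00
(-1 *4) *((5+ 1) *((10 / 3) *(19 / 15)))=-304 / 3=-101.33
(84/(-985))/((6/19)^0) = -84/985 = -0.09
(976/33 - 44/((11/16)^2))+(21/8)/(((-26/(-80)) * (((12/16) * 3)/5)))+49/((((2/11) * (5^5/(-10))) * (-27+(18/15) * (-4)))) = -129428423/2842125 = -45.54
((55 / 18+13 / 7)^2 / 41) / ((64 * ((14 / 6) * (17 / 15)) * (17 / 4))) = 1915805 / 2340983232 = 0.00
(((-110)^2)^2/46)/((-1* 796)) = -18301250/4577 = -3998.53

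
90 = 90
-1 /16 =-0.06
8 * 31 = 248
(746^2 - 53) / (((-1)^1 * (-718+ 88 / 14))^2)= 27266687 / 24820324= 1.10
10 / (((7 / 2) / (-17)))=-340 / 7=-48.57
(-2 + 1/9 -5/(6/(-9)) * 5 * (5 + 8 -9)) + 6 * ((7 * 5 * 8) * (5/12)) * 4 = 26533/9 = 2948.11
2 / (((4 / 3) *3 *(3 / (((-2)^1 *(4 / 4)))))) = -1 / 3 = -0.33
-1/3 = -0.33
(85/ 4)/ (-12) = -85/ 48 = -1.77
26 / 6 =13 / 3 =4.33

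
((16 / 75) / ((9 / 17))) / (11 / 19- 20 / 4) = -1292 / 14175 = -0.09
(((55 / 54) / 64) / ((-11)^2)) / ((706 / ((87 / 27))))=145 / 241553664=0.00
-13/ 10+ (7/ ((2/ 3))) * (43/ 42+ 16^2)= 53949/ 20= 2697.45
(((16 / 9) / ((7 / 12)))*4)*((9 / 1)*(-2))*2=-3072 / 7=-438.86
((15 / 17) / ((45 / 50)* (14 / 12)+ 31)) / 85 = 60 / 185249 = 0.00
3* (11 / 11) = 3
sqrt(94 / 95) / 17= sqrt(8930) / 1615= 0.06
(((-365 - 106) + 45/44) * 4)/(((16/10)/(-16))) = 206790/11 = 18799.09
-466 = -466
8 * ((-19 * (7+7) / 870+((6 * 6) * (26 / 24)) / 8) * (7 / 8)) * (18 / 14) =47703 / 1160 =41.12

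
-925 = -925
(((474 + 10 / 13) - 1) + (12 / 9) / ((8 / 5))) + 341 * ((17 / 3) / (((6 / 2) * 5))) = 706007 / 1170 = 603.42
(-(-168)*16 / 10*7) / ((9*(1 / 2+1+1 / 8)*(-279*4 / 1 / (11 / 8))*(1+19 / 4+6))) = -34496 / 2557035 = -0.01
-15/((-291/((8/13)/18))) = 20/11349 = 0.00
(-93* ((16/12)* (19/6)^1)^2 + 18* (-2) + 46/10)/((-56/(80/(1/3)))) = 456118/63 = 7239.97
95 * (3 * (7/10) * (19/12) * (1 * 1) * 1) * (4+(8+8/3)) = 27797/6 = 4632.83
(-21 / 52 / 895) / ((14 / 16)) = -6 / 11635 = -0.00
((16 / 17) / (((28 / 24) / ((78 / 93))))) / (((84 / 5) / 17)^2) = 22100 / 31899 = 0.69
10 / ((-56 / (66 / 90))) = -0.13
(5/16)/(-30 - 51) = -5/1296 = -0.00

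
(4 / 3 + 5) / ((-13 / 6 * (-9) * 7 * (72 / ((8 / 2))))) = 19 / 7371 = 0.00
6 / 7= 0.86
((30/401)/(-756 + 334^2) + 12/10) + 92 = 414095059/4443080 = 93.20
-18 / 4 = -4.50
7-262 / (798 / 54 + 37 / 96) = -44887 / 4367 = -10.28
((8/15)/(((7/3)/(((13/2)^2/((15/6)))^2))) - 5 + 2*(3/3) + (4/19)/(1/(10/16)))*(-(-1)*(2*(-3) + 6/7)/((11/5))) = -37354698/256025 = -145.90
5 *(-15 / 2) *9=-675 / 2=-337.50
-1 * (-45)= 45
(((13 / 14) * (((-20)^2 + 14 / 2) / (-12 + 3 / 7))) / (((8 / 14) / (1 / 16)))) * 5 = -185185 / 10368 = -17.86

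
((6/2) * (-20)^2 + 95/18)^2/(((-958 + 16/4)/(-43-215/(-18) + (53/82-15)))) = 1971649301725/28514106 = 69146.45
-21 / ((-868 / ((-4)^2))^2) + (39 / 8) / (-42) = -13261 / 107632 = -0.12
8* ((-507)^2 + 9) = 2056464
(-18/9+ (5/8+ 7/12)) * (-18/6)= 19/8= 2.38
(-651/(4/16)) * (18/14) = -3348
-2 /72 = -1 /36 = -0.03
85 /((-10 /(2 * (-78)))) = 1326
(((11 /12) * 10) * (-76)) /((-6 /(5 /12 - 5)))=-57475 /108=-532.18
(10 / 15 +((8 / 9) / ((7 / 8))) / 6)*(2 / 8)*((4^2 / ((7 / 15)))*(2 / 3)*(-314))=-1984480 / 1323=-1499.98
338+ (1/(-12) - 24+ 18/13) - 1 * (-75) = 60887/156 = 390.30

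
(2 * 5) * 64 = 640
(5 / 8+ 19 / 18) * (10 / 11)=55 / 36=1.53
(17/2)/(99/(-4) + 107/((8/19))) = 68/1835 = 0.04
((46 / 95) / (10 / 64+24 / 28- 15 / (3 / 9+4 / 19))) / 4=-3472 / 761995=-0.00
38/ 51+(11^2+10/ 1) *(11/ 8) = 73795/ 408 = 180.87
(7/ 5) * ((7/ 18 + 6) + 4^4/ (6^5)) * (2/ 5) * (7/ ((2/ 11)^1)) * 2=1682219/ 6075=276.91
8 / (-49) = -8 / 49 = -0.16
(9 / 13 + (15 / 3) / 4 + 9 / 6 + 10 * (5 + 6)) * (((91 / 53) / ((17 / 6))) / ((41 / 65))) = 108.99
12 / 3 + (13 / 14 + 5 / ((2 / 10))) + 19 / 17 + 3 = 8103 / 238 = 34.05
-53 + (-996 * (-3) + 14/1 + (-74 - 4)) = 2871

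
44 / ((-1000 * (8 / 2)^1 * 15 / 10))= -11 / 1500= -0.01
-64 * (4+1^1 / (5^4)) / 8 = -20008 / 625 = -32.01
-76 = -76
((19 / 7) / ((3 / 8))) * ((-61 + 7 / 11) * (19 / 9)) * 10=-19176320 / 2079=-9223.82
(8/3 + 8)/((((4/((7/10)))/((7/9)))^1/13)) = 18.87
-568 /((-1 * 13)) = 568 /13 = 43.69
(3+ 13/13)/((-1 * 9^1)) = -4/9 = -0.44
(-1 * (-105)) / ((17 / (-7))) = -735 / 17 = -43.24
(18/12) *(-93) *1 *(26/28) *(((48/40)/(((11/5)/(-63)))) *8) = 391716/11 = 35610.55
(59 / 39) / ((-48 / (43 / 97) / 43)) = -109091 / 181584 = -0.60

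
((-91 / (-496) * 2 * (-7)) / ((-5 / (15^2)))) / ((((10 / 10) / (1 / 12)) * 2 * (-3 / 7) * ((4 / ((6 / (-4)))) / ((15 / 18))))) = 111475 / 31744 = 3.51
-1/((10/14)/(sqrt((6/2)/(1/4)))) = -14*sqrt(3)/5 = -4.85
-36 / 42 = -6 / 7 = -0.86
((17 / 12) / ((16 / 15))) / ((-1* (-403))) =0.00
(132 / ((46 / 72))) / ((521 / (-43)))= -204336 / 11983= -17.05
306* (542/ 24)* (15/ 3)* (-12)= -414630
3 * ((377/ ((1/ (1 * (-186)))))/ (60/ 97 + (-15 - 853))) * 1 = 784827/ 3236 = 242.53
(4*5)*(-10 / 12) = -50 / 3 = -16.67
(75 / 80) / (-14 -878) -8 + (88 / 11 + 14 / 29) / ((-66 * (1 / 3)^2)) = -41693297 / 4552768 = -9.16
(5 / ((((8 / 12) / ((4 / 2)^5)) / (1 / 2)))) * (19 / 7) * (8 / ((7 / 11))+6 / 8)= 212610 / 49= 4338.98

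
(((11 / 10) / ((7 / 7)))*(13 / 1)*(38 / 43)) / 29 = 2717 / 6235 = 0.44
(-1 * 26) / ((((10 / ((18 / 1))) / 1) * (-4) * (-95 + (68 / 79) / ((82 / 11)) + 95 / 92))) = -5810766 / 46611245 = -0.12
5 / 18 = 0.28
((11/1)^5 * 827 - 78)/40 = 133189099/40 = 3329727.48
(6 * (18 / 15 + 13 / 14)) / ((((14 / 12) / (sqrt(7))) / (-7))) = -2682 * sqrt(7) / 35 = -202.74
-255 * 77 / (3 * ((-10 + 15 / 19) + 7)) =17765 / 6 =2960.83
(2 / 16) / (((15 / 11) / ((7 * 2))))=77 / 60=1.28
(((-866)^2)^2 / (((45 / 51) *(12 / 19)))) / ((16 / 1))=63078535633.79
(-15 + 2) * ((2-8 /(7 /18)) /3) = 1690 /21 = 80.48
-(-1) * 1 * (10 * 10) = 100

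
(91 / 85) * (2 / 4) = 91 / 170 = 0.54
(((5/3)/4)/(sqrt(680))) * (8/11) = sqrt(170)/1122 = 0.01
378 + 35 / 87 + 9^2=39968 / 87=459.40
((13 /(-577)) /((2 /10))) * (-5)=325 /577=0.56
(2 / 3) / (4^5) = 1 / 1536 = 0.00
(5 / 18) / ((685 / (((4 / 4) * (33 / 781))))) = 1 / 58362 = 0.00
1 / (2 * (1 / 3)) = 3 / 2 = 1.50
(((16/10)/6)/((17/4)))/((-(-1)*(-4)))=-4/255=-0.02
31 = 31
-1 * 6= -6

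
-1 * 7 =-7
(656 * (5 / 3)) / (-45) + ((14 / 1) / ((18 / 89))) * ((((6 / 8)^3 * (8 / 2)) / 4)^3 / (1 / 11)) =232696333 / 7077888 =32.88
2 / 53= 0.04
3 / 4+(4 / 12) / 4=5 / 6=0.83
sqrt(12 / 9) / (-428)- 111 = -111- sqrt(3) / 642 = -111.00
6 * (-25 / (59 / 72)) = -10800 / 59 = -183.05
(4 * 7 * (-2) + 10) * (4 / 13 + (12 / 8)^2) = -3059 / 26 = -117.65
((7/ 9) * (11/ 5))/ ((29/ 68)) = 5236/ 1305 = 4.01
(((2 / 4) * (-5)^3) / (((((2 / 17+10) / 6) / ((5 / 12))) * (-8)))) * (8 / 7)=10625 / 4816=2.21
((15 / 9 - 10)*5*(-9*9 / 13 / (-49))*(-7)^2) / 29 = -3375 / 377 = -8.95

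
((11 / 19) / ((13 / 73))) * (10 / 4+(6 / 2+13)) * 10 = 148555 / 247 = 601.44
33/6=11/2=5.50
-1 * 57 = -57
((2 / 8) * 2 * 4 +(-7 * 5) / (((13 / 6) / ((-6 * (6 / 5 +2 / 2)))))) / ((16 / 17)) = 23783 / 104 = 228.68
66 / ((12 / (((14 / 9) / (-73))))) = -77 / 657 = -0.12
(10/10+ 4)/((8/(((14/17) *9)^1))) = 315/68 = 4.63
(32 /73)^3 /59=32768 /22952003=0.00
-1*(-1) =1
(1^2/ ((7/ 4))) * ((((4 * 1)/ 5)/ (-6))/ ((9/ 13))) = -0.11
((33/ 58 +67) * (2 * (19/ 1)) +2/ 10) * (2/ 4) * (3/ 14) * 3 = 1675503/ 2030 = 825.37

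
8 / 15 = 0.53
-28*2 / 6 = -28 / 3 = -9.33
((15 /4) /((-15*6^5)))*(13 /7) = -13 /217728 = -0.00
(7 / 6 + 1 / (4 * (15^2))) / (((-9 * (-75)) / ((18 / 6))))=1051 / 202500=0.01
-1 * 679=-679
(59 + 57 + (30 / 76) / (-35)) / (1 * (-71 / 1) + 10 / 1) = -30853 / 16226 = -1.90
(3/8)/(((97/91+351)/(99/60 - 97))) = -520611/5126080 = -0.10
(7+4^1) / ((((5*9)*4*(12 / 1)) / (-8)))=-11 / 270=-0.04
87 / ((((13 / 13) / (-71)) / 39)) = -240903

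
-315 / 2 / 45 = -7 / 2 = -3.50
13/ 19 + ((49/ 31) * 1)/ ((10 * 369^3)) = 202480939201/ 295933679010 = 0.68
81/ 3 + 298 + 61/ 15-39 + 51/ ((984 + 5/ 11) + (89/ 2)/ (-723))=13627812019/ 46973265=290.12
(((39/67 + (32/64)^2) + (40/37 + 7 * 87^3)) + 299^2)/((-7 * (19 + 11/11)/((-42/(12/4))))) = 46594529523/99160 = 469892.39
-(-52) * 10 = 520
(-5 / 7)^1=-5 / 7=-0.71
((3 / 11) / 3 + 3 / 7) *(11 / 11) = 40 / 77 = 0.52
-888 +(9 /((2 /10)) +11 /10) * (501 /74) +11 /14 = -2979043 /5180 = -575.10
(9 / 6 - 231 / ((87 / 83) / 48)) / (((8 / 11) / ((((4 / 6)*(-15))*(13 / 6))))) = 146205345 / 464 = 315097.73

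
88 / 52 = 22 / 13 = 1.69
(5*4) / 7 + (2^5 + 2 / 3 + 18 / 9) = 788 / 21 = 37.52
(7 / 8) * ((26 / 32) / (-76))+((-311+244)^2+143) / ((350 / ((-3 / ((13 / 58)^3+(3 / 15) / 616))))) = -24177420982313 / 7054696960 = -3427.14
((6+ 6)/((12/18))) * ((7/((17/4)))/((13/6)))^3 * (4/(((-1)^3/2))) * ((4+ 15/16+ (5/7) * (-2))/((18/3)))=-399313152/10793861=-36.99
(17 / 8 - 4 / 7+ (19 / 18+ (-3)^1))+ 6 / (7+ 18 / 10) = 1613 / 5544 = 0.29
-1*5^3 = -125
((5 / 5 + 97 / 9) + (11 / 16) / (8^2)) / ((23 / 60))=543215 / 17664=30.75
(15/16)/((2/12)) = 5.62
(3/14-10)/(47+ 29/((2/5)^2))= -274/6391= -0.04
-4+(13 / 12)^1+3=0.08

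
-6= -6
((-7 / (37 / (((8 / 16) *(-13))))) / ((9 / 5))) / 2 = 455 / 1332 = 0.34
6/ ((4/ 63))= 189/ 2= 94.50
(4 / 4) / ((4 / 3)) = 3 / 4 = 0.75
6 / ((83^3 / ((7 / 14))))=3 / 571787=0.00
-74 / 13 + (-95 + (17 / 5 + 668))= 37096 / 65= 570.71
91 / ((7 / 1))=13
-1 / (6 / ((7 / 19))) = -7 / 114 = -0.06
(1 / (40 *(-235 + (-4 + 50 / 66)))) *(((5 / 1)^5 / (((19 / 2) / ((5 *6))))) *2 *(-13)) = 4021875 / 149378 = 26.92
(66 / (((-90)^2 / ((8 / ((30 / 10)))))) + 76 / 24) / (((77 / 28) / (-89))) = -2298514 / 22275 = -103.19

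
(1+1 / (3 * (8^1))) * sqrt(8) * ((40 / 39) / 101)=250 * sqrt(2) / 11817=0.03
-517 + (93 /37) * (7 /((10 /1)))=-190639 /370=-515.24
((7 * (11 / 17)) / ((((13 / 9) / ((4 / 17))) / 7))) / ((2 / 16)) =155232 / 3757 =41.32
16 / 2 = 8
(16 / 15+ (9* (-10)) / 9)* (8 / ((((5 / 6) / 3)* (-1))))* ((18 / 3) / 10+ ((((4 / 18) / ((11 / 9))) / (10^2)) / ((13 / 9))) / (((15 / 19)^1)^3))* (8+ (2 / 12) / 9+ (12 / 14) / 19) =50150713513112 / 40118203125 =1250.07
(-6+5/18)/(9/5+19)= -515/1872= -0.28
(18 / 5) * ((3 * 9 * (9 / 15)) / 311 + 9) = 253368 / 7775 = 32.59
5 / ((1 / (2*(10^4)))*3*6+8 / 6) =3.75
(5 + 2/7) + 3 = 58/7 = 8.29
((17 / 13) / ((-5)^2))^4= 83521 / 11156640625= 0.00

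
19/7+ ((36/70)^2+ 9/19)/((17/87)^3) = 101.65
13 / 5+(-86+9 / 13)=-5376 / 65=-82.71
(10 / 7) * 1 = 10 / 7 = 1.43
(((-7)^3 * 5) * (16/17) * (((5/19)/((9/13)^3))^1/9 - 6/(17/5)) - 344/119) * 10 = 6817360361680/252185157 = 27033.15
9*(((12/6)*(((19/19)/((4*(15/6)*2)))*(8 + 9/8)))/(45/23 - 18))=-1679/3280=-0.51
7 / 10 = 0.70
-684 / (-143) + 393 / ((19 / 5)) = 293991 / 2717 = 108.20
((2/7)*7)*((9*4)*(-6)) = -432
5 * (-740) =-3700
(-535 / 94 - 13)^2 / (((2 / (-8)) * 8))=-3087049 / 17672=-174.69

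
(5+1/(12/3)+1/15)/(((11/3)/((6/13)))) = 87/130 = 0.67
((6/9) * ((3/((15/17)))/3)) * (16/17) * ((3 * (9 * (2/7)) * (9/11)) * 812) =200448/55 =3644.51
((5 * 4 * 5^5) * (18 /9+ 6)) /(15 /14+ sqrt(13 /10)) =-525000000 /149+ 49000000 * sqrt(130) /149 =226080.26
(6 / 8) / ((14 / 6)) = 0.32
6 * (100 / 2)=300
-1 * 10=-10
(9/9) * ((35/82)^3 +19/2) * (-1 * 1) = -5280871/551368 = -9.58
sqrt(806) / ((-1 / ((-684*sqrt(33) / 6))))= 114*sqrt(26598)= 18592.14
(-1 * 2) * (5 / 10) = -1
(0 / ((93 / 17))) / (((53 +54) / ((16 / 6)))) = 0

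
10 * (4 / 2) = 20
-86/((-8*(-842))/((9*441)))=-170667/3368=-50.67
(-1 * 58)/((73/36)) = -2088/73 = -28.60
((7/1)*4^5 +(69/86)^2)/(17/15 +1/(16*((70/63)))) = 6362314680/1055779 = 6026.18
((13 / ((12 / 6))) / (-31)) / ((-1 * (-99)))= -0.00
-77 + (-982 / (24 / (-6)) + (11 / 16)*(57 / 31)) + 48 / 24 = 85195 / 496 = 171.76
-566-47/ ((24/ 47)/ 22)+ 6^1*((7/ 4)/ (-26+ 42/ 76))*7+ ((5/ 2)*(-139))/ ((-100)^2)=-30098916239/ 11604000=-2593.84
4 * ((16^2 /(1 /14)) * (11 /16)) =9856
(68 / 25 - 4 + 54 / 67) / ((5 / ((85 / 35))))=-0.23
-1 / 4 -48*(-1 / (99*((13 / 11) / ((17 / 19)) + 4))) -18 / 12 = -19807 / 11940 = -1.66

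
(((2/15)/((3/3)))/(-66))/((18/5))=-1/1782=-0.00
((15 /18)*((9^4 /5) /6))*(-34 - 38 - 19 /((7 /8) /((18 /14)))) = -892296 /49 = -18210.12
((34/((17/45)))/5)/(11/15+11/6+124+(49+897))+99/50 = 3212523/1608850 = 2.00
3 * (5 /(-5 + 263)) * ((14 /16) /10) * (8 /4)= 7 /688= 0.01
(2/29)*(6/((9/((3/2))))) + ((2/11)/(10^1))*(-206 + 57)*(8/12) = -8312/4785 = -1.74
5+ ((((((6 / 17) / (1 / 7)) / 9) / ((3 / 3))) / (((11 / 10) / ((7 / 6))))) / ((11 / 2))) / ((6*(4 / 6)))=92810 / 18513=5.01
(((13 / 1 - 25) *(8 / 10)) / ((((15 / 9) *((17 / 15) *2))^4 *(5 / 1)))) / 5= -19683 / 10440125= -0.00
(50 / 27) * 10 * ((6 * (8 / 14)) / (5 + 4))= 4000 / 567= 7.05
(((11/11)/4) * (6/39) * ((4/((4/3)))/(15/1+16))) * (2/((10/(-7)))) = -21/4030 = -0.01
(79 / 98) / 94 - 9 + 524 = 515.01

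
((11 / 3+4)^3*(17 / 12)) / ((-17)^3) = -0.13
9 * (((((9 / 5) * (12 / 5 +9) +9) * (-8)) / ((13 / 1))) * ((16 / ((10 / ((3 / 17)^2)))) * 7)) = -26780544 / 469625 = -57.03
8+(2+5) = 15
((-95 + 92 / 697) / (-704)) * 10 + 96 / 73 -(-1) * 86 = 1587957551 / 17910112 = 88.66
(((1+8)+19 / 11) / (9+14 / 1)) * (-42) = -4956 / 253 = -19.59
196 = 196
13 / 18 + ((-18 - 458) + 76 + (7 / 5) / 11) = -395159 / 990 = -399.15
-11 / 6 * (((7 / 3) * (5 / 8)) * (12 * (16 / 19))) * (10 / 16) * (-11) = 21175 / 114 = 185.75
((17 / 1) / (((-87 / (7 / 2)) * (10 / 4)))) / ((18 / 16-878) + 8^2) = 136 / 404115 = 0.00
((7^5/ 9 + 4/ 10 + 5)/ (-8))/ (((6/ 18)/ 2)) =-42139/ 30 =-1404.63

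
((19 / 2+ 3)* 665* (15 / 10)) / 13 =49875 / 52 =959.13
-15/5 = -3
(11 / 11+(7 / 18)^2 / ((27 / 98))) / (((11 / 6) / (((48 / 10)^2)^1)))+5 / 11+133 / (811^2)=11674008532 / 586029411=19.92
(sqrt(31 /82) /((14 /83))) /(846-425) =83 * sqrt(2542) /483308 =0.01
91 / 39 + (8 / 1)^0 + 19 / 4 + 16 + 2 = 26.08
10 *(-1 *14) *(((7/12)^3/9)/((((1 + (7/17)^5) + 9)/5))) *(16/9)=-85226916425/31089029499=-2.74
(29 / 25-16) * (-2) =742 / 25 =29.68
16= 16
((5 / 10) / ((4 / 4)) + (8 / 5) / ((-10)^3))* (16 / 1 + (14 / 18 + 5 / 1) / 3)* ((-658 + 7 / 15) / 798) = -106214647 / 14428125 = -7.36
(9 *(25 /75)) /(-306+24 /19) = -19 /1930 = -0.01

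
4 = 4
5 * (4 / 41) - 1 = -21 / 41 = -0.51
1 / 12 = 0.08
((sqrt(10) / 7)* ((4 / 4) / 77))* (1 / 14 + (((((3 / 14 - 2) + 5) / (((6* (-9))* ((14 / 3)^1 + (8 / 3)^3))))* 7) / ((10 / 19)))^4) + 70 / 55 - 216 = -2362 / 11 + 339328492385495* sqrt(10) / 2560527638825074688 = -214.73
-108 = -108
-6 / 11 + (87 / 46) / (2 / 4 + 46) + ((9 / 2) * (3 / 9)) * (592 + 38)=7407676 / 7843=944.50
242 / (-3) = -242 / 3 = -80.67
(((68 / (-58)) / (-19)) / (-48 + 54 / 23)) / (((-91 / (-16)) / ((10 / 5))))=-12512 / 26324025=-0.00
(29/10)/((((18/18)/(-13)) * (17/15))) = -1131/34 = -33.26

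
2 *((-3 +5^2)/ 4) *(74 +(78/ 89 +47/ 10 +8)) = 857373/ 890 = 963.34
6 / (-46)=-3 / 23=-0.13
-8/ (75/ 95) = -152/ 15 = -10.13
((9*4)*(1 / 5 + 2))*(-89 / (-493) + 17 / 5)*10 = 2835.78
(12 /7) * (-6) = -72 /7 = -10.29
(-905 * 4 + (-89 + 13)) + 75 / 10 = -7377 / 2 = -3688.50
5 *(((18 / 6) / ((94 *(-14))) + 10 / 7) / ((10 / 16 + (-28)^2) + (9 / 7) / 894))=2796730 / 307705381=0.01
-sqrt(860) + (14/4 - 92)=-177/2 - 2 * sqrt(215)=-117.83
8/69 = 0.12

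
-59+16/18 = -523/9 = -58.11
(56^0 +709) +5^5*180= 563210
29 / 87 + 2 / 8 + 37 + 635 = 8071 / 12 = 672.58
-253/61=-4.15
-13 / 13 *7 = -7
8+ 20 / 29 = 252 / 29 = 8.69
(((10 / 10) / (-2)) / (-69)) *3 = 1 / 46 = 0.02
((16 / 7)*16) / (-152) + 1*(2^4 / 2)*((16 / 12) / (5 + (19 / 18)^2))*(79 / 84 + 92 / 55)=62576896 / 14491015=4.32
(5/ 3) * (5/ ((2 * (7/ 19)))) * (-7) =-475/ 6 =-79.17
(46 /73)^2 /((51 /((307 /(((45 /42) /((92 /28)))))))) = 29882152 /4076685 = 7.33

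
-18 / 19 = -0.95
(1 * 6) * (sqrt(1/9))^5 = 2/81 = 0.02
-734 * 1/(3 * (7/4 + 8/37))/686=-54316/299439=-0.18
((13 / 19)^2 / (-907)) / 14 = -169 / 4583978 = -0.00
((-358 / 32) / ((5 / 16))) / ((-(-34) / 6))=-537 / 85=-6.32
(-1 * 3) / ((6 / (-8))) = 4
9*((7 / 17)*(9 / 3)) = 189 / 17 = 11.12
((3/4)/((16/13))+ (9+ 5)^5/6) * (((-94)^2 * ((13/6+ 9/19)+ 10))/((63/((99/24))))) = 31716984505085/48384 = 655526300.12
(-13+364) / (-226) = -351 / 226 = -1.55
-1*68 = -68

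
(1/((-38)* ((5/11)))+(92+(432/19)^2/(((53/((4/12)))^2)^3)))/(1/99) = 728302931402317821/80013343675690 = 9102.27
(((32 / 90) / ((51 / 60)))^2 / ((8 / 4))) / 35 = 2048 / 819315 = 0.00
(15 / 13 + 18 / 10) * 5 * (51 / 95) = 9792 / 1235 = 7.93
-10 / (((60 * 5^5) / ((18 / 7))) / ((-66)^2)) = -13068 / 21875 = -0.60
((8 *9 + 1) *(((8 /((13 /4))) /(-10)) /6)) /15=-584 /2925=-0.20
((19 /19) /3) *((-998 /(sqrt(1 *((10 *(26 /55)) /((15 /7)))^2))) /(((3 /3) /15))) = -411675 /182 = -2261.95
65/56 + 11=681/56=12.16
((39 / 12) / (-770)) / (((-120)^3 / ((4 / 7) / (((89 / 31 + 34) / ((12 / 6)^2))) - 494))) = -25687987 / 21291621120000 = -0.00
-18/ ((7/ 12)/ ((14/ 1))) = -432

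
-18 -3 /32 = -579 /32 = -18.09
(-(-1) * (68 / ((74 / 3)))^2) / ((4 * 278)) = 2601 / 380582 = 0.01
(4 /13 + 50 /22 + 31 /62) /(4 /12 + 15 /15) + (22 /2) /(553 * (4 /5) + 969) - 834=-831.68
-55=-55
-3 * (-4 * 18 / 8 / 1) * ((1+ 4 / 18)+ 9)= 276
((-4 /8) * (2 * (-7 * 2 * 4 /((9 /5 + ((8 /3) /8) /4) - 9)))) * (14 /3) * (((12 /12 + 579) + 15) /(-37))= 590.52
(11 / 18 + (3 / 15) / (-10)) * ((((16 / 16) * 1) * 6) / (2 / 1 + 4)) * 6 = 266 / 75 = 3.55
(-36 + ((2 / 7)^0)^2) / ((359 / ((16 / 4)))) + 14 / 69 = -4634 / 24771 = -0.19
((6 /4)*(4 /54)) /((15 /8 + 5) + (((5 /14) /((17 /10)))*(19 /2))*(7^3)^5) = 136 /11597614545726315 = 0.00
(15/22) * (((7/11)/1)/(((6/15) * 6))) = 175/968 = 0.18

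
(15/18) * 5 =25/6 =4.17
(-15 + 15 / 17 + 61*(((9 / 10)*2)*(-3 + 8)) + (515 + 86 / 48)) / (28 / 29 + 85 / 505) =1256784107 / 1354968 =927.54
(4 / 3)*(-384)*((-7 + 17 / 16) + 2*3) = -32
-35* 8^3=-17920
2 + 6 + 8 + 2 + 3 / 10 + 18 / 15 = 39 / 2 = 19.50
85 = 85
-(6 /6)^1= -1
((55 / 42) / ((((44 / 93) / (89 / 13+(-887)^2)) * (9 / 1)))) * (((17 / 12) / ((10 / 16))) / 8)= 99818543 / 1456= 68556.69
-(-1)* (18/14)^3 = 729/343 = 2.13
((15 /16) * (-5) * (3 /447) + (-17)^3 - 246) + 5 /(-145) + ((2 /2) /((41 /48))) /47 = -687313613113 /133225072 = -5159.04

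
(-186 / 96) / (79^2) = -31 / 99856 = -0.00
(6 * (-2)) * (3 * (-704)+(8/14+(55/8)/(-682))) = 21992745/868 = 25337.26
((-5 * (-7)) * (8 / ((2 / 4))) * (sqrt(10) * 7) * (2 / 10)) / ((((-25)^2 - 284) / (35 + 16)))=39984 * sqrt(10) / 341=370.79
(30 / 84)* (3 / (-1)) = -15 / 14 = -1.07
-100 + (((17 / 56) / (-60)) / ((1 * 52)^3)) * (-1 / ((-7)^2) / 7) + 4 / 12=-5383591604901 / 54015969280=-99.67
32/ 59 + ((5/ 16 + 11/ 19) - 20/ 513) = 675479/ 484272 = 1.39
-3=-3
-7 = -7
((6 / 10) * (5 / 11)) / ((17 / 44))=0.71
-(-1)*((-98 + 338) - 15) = 225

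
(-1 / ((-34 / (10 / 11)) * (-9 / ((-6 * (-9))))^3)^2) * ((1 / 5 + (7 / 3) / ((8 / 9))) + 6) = -10293480 / 34969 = -294.36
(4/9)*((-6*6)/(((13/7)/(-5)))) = 560/13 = 43.08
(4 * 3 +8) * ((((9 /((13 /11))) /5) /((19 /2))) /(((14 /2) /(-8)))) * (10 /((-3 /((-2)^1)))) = -42240 /1729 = -24.43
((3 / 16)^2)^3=729 / 16777216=0.00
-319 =-319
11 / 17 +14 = 249 / 17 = 14.65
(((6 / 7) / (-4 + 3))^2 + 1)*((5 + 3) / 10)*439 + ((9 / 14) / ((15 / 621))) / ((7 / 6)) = 154849 / 245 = 632.04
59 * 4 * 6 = 1416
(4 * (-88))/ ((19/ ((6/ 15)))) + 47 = 3761/ 95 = 39.59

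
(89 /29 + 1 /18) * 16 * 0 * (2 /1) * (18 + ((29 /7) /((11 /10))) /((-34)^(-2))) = 0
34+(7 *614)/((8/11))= 23775/4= 5943.75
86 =86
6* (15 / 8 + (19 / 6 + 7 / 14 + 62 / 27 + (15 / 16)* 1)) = 3791 / 72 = 52.65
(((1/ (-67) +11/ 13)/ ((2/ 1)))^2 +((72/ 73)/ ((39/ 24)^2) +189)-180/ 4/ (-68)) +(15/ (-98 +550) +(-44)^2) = 226203366161384/ 106386503353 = 2126.24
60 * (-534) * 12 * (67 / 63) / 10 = -286224 / 7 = -40889.14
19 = 19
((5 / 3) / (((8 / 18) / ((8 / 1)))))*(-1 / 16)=-15 / 8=-1.88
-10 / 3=-3.33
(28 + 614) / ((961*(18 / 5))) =535 / 2883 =0.19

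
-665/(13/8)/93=-5320/1209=-4.40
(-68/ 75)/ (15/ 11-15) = 374/ 5625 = 0.07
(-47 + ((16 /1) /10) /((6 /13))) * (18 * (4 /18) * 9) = -7836 /5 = -1567.20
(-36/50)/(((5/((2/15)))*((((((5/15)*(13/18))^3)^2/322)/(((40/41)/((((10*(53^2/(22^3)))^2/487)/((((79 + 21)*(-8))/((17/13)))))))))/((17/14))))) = 24183361124249993883942912/15014611854906625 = 1610655097.71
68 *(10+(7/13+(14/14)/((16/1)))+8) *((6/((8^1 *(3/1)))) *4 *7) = 460411/52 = 8854.06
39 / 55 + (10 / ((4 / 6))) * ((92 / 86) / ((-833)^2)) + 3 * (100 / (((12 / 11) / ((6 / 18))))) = 454779127784 / 4923142455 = 92.38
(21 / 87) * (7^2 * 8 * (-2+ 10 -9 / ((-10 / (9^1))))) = 220892 / 145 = 1523.39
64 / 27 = 2.37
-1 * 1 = -1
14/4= 7/2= 3.50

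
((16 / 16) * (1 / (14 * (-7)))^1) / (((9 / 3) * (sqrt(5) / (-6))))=sqrt(5) / 245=0.01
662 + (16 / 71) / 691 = 32478398 / 49061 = 662.00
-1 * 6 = -6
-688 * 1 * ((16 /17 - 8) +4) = 35776 /17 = 2104.47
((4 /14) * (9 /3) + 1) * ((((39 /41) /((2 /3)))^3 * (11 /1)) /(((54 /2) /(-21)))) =-25447851 /551368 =-46.15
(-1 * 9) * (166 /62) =-747 /31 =-24.10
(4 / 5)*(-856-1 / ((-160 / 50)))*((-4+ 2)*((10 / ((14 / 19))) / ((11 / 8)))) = 1040516 / 77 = 13513.19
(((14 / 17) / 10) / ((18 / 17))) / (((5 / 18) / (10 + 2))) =84 / 25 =3.36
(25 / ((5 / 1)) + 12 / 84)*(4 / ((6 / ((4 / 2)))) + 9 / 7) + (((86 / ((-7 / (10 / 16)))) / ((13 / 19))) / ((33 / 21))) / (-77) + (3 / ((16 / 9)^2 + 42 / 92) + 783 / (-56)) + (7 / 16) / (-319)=196667712533 / 481987762256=0.41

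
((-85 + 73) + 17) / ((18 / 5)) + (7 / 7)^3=43 / 18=2.39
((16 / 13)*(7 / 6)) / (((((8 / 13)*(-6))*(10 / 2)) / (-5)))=0.39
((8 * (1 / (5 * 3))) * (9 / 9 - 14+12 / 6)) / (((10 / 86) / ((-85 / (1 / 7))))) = 450296 / 15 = 30019.73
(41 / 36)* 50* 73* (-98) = -3666425 / 9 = -407380.56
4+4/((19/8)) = 108/19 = 5.68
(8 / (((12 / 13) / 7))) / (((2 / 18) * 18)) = 91 / 3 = 30.33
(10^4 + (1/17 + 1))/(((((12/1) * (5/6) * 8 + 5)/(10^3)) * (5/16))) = 376510.45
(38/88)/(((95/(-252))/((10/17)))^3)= -32006016/19509523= -1.64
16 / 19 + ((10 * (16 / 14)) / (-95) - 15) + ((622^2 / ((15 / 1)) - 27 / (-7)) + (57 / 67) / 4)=1969233613 / 76380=25782.06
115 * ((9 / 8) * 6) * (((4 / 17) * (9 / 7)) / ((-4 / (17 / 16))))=-62.38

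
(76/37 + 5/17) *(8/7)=1688/629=2.68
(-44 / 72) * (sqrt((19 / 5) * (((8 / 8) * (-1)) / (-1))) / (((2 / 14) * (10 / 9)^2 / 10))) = -693 * sqrt(95) / 100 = -67.55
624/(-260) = -12/5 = -2.40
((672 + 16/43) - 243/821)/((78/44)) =521978666/1376817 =379.12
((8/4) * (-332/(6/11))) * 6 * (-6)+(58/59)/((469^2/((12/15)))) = 2843673405112/64888495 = 43824.00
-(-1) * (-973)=-973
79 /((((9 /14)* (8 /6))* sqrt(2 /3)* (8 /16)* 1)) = 553* sqrt(6) /6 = 225.76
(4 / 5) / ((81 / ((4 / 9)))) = 16 / 3645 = 0.00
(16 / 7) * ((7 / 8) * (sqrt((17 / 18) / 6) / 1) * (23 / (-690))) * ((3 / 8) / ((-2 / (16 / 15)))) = sqrt(51) / 1350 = 0.01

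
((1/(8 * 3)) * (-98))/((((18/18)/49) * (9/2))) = -2401/54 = -44.46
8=8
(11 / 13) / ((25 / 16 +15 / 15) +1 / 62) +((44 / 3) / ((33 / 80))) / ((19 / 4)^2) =102856784 / 54021123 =1.90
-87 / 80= -1.09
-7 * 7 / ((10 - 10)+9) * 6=-98 / 3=-32.67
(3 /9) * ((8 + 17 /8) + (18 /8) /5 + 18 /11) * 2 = 1791 /220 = 8.14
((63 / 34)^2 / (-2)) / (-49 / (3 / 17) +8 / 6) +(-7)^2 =93927659 / 1916648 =49.01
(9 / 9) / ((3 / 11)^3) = 1331 / 27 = 49.30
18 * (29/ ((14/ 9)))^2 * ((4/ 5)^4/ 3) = 854.15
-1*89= -89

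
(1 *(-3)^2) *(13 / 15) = 39 / 5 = 7.80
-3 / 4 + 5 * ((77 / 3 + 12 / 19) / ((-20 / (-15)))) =3719 / 38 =97.87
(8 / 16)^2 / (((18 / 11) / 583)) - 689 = -43195 / 72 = -599.93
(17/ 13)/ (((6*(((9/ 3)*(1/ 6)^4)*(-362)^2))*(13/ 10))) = 3060/ 5536609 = 0.00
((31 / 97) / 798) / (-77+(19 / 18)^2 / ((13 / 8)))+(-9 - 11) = -41468469241 / 2073422918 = -20.00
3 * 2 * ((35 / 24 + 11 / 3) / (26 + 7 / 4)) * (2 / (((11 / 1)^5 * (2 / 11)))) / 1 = 41 / 541717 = 0.00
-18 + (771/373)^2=-1909881/139129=-13.73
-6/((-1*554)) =3/277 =0.01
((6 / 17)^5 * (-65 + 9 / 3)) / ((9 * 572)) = -13392 / 203039551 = -0.00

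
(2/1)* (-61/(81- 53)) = -61/14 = -4.36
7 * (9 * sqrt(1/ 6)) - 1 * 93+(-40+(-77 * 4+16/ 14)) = -3079/ 7+21 * sqrt(6)/ 2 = -414.14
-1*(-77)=77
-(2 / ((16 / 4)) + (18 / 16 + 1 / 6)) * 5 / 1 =-215 / 24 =-8.96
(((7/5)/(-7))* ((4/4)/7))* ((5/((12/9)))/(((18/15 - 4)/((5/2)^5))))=46875/12544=3.74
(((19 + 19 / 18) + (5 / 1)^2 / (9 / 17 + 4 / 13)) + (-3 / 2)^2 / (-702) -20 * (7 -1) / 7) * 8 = 7945291 / 30303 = 262.19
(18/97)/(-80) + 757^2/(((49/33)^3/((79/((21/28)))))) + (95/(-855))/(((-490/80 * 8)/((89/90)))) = 681735878951003291/36974727720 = 18437887.74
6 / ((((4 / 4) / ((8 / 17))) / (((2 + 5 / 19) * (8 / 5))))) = 16512 / 1615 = 10.22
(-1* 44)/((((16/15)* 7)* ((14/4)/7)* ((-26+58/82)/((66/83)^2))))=14734170/50007251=0.29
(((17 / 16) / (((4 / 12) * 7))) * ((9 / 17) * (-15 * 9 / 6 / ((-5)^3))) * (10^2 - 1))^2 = 578739249 / 31360000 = 18.45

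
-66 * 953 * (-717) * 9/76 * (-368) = -37341033048/19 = -1965317528.84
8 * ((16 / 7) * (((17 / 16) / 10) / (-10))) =-34 / 175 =-0.19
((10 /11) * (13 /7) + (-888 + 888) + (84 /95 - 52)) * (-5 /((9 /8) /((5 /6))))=7231240 /39501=183.06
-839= -839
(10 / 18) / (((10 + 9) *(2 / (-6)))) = -5 / 57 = -0.09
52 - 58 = -6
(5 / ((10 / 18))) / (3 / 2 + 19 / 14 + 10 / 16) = 168 / 65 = 2.58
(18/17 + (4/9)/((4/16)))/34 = 217/2601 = 0.08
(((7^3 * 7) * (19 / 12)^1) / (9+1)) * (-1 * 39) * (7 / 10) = -4151329 / 400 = -10378.32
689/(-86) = -689/86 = -8.01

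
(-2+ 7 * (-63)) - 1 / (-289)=-128026 / 289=-443.00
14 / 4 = 7 / 2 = 3.50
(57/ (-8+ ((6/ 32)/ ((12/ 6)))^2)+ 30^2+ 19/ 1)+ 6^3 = 9229337/ 8183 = 1127.87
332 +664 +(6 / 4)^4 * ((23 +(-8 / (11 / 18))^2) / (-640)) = 994.46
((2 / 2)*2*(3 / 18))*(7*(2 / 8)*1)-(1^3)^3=-5 / 12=-0.42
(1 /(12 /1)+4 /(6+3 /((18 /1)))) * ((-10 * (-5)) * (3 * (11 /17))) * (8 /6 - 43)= -11171875 /3774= -2960.22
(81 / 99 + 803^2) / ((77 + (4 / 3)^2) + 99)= 15959043 / 4400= 3627.06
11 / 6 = 1.83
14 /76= 7 /38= 0.18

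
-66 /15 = -22 /5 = -4.40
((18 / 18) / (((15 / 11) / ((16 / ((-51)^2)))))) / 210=88 / 4096575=0.00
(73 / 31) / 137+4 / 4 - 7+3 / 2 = -38077 / 8494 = -4.48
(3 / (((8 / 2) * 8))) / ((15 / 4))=1 / 40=0.02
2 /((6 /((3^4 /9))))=3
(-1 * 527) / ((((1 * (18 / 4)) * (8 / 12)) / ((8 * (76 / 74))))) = -160208 / 111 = -1443.32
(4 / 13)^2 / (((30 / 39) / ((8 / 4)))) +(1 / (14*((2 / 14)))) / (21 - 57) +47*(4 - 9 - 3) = -1758593 / 4680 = -375.77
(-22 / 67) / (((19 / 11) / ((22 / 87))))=-5324 / 110751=-0.05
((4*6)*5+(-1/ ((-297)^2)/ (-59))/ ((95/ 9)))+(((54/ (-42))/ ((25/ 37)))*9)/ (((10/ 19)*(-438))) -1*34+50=381982073706601/ 2807158315500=136.07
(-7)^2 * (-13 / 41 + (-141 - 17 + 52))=-213591 / 41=-5209.54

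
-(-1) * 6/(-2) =-3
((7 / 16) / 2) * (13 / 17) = 91 / 544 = 0.17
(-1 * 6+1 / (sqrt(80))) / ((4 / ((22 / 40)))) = -33 / 40+11 * sqrt(5) / 1600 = -0.81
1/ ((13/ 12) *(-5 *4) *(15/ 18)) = -18/ 325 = -0.06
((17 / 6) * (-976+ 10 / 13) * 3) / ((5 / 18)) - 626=-1980424 / 65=-30468.06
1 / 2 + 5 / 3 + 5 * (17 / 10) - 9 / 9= 9.67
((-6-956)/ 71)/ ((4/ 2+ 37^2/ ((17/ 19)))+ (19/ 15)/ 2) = -490620/ 55498783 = -0.01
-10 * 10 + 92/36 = -877/9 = -97.44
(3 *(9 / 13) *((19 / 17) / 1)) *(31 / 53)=15903 / 11713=1.36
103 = 103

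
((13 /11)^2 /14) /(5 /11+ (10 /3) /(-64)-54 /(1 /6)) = -8112 /26312363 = -0.00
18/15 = 6/5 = 1.20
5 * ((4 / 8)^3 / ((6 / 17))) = 85 / 48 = 1.77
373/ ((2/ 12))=2238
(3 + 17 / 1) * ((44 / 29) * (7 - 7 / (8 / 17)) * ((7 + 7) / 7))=-13860 / 29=-477.93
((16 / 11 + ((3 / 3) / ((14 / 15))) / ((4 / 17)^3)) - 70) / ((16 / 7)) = 135061 / 22528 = 6.00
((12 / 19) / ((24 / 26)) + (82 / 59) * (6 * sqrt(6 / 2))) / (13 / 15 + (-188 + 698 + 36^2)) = 195 / 514957 + 7380 * sqrt(3) / 1599077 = 0.01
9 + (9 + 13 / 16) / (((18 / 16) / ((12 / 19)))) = 827 / 57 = 14.51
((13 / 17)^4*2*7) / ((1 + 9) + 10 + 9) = 399854 / 2422109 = 0.17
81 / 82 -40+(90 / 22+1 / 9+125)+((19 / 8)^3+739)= 1751069609 / 2078208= 842.59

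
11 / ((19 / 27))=15.63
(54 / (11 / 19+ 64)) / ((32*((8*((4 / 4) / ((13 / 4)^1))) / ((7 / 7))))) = 2223 / 209408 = 0.01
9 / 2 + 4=17 / 2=8.50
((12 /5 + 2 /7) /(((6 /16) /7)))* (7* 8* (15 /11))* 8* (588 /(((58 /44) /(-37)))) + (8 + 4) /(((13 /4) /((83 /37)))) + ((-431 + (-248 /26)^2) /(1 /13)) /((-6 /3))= -14101914150553 /27898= -505481186.84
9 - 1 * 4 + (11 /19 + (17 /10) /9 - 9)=-5527 /1710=-3.23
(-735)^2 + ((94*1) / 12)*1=3241397 / 6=540232.83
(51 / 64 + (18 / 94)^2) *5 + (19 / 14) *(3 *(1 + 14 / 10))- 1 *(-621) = 3141780477 / 4948160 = 634.94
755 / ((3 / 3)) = 755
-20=-20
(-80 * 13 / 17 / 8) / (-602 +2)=13 / 1020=0.01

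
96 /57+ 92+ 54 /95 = 8954 /95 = 94.25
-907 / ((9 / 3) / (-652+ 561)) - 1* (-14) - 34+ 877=85108 / 3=28369.33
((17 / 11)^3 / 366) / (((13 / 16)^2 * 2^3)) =78608 / 41163837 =0.00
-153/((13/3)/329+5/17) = -497.90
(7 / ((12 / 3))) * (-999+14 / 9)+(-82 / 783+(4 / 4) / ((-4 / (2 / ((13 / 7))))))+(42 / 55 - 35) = -3986405653 / 2239380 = -1780.14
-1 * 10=-10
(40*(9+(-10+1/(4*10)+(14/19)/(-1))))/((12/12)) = -68.47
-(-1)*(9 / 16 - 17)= -263 / 16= -16.44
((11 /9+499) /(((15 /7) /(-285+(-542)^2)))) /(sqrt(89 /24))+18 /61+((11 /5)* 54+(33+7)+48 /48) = 48829 /305+18497394412* sqrt(534) /12015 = 35576184.17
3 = 3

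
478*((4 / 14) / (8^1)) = 239 / 14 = 17.07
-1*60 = -60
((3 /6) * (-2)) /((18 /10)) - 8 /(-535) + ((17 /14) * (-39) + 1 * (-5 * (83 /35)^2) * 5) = -88942579 /471870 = -188.49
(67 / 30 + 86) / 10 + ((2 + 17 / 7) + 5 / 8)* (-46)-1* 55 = -292573 / 1050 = -278.64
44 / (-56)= -0.79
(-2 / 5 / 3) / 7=-2 / 105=-0.02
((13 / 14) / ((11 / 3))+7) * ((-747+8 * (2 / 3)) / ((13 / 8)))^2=176955140000 / 117117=1510926.17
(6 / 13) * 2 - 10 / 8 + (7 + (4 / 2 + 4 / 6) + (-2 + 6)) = 2081 / 156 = 13.34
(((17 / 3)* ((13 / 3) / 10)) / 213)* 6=0.07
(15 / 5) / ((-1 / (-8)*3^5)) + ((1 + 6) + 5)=980 / 81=12.10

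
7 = 7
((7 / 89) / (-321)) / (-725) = 7 / 20712525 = 0.00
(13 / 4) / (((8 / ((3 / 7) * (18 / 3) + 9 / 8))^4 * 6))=7956159471 / 322256764928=0.02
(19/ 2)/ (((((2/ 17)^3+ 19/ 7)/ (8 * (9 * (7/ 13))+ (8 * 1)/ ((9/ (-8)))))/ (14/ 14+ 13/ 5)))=2420301016/ 6071195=398.65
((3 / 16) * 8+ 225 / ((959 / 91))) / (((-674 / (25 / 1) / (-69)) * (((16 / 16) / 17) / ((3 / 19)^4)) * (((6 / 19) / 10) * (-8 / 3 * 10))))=-14871909825 / 20267082944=-0.73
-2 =-2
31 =31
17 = 17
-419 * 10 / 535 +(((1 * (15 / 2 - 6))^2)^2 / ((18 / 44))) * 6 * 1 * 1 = 28427 / 428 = 66.42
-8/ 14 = -0.57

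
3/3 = 1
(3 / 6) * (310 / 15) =10.33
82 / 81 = 1.01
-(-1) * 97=97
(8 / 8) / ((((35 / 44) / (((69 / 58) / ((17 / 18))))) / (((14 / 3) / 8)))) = 2277 / 2465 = 0.92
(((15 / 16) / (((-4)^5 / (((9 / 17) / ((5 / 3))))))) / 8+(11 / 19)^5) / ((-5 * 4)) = -71731427881 / 22069212872704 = -0.00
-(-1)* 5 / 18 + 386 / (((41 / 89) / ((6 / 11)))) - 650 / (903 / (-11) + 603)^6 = 145999095060702905828607857 / 319252472453852706780000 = 457.32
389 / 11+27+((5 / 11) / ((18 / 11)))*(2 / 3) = 18577 / 297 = 62.55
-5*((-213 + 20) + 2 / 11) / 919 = 10605 / 10109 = 1.05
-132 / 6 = -22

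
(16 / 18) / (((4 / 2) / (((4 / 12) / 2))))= 2 / 27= 0.07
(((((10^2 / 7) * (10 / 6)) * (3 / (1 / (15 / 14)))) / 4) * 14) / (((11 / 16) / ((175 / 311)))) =750000 / 3421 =219.23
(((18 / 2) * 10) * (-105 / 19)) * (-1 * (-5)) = -47250 / 19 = -2486.84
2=2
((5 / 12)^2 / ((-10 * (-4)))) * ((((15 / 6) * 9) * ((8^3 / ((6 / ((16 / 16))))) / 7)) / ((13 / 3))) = 25 / 91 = 0.27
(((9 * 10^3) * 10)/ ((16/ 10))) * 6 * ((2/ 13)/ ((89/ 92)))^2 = 11426400000/ 1338649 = 8535.77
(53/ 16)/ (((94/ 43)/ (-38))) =-43301/ 752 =-57.58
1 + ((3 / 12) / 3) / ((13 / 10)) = 1.06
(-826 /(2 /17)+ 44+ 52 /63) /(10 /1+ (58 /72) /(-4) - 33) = 7031984 /23387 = 300.68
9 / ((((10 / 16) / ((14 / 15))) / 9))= 120.96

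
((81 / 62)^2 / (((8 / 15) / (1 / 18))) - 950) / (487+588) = -271711 / 307520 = -0.88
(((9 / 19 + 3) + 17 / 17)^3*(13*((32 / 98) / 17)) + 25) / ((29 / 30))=477488250 / 9746639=48.99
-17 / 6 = -2.83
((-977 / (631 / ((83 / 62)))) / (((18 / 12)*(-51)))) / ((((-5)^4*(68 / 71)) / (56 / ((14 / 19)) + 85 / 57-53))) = 2009353889 / 1812534485625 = 0.00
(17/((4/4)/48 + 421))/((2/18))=7344/20209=0.36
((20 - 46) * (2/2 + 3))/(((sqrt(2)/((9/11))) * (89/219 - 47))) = 25623 * sqrt(2)/28061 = 1.29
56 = 56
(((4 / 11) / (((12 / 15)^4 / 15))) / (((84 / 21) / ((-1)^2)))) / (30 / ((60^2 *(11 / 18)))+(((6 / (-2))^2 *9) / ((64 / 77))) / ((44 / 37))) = 15625 / 384679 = 0.04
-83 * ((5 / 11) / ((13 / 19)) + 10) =-126575 / 143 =-885.14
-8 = -8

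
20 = 20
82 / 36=41 / 18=2.28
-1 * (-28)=28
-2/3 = -0.67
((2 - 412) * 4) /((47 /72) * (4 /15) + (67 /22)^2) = -107157600 /617389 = -173.57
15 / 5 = 3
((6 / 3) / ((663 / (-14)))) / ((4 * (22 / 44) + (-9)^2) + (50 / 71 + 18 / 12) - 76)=-3976 / 866541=-0.00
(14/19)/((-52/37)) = -0.52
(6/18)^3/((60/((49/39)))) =49/63180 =0.00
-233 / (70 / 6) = -699 / 35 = -19.97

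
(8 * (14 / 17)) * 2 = 224 / 17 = 13.18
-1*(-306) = 306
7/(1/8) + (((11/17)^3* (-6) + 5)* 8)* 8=1336184/4913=271.97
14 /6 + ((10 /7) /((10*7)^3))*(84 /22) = 1320559 /565950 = 2.33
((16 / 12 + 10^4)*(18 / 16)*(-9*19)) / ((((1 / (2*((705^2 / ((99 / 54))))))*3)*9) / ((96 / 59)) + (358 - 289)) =-40801251441600 / 1463242249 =-27884.14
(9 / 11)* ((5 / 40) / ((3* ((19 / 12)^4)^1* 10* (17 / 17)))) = 0.00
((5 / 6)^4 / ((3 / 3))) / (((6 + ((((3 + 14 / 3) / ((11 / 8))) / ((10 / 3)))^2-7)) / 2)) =1890625 / 3524472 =0.54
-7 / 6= -1.17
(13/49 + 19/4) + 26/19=23773/3724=6.38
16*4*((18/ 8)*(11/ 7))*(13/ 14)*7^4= 504504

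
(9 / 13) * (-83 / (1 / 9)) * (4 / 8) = -6723 / 26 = -258.58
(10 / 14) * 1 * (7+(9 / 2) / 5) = 79 / 14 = 5.64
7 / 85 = 0.08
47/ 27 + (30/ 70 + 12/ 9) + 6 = 1796/ 189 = 9.50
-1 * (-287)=287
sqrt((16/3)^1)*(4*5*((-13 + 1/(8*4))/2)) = -2075*sqrt(3)/12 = -299.50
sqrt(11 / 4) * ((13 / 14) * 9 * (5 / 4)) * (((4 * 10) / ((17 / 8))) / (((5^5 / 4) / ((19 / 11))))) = 35568 * sqrt(11) / 163625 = 0.72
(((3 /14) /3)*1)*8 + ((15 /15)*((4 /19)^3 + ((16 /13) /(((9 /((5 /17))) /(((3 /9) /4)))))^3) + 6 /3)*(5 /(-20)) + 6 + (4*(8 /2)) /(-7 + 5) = -39392873884755271 /20401258186765638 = -1.93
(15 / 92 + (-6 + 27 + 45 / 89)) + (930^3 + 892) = 6586082597119 / 8188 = 804357913.67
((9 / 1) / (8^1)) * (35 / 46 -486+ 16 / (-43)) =-546.31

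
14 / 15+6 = 104 / 15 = 6.93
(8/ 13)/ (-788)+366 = 937324/ 2561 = 366.00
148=148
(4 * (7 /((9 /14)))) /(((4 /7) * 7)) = 98 /9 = 10.89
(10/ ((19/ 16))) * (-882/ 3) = -47040/ 19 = -2475.79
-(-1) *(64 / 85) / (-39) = -64 / 3315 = -0.02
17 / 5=3.40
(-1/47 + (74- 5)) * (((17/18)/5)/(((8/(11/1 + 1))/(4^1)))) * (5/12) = 27557/846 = 32.57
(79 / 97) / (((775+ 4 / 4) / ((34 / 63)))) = 1343 / 2371068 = 0.00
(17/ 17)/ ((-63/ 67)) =-67/ 63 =-1.06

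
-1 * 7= -7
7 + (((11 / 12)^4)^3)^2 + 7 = 1122805593523279428962893345 / 79496847203390844133441536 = 14.12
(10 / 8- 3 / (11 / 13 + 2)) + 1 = 177 / 148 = 1.20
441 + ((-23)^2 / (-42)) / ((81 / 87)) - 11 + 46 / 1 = 524443 / 1134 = 462.47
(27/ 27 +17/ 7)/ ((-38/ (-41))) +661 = 88405/ 133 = 664.70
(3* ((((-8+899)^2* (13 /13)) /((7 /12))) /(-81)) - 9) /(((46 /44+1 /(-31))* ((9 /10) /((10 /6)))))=-1337095100 /14511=-92143.55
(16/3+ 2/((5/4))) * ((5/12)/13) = 2/9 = 0.22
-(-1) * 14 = 14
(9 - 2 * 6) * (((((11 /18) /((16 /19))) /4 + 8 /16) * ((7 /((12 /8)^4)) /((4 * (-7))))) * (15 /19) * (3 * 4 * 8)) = 3925 /513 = 7.65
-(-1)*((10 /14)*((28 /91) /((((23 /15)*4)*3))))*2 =50 /2093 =0.02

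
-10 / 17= -0.59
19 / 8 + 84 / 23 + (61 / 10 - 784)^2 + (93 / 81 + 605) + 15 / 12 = 75233135947 / 124200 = 605741.84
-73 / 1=-73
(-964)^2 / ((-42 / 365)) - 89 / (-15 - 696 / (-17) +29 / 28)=-2177789802964 / 269661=-8076028.06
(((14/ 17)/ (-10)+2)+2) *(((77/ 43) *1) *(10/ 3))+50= 53644/ 731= 73.38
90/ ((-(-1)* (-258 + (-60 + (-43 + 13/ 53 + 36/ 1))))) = -2385/ 8606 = -0.28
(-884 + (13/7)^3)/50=-60203/3430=-17.55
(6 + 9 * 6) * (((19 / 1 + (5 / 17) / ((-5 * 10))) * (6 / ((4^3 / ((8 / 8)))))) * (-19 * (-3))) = 6089.99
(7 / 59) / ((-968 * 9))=-7 / 514008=-0.00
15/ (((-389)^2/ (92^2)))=126960/ 151321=0.84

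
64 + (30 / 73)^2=341956 / 5329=64.17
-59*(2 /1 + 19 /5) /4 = -1711 /20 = -85.55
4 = 4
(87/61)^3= 658503/226981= 2.90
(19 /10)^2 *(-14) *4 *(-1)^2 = -5054 /25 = -202.16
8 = 8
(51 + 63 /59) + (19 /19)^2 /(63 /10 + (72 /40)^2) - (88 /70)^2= 1744175302 /34475175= 50.59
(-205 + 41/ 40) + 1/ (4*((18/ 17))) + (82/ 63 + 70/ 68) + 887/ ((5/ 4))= 2177095/ 4284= 508.19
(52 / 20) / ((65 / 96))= 96 / 25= 3.84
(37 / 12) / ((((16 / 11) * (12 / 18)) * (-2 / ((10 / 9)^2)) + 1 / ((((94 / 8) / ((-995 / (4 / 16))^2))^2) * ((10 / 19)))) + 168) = 22476575 / 25172121064304418144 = 0.00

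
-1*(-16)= 16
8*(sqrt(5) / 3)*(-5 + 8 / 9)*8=-2368*sqrt(5) / 27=-196.11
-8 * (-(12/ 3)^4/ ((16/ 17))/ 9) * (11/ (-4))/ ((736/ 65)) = -12155/ 207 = -58.72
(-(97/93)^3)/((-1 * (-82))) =-912673/65957274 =-0.01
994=994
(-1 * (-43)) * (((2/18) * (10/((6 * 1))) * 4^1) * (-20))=-17200/27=-637.04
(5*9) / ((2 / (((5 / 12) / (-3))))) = -25 / 8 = -3.12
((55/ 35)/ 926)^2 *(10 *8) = 2420/ 10504081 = 0.00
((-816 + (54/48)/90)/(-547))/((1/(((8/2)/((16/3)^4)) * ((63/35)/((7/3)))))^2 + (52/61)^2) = 0.00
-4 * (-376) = 1504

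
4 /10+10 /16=41 /40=1.02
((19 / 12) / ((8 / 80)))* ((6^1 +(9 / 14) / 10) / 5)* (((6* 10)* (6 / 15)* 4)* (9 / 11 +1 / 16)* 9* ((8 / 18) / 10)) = 500061 / 770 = 649.43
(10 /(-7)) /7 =-10 /49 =-0.20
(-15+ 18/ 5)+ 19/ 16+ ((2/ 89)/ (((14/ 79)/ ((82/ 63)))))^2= -1255218270097/ 123238720080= -10.19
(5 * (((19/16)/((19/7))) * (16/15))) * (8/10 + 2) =98/15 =6.53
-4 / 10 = -2 / 5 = -0.40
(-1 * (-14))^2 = 196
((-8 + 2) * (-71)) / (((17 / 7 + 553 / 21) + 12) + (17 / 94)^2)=79046856 / 7569685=10.44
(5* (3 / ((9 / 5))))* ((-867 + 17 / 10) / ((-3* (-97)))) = -43265 / 1746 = -24.78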